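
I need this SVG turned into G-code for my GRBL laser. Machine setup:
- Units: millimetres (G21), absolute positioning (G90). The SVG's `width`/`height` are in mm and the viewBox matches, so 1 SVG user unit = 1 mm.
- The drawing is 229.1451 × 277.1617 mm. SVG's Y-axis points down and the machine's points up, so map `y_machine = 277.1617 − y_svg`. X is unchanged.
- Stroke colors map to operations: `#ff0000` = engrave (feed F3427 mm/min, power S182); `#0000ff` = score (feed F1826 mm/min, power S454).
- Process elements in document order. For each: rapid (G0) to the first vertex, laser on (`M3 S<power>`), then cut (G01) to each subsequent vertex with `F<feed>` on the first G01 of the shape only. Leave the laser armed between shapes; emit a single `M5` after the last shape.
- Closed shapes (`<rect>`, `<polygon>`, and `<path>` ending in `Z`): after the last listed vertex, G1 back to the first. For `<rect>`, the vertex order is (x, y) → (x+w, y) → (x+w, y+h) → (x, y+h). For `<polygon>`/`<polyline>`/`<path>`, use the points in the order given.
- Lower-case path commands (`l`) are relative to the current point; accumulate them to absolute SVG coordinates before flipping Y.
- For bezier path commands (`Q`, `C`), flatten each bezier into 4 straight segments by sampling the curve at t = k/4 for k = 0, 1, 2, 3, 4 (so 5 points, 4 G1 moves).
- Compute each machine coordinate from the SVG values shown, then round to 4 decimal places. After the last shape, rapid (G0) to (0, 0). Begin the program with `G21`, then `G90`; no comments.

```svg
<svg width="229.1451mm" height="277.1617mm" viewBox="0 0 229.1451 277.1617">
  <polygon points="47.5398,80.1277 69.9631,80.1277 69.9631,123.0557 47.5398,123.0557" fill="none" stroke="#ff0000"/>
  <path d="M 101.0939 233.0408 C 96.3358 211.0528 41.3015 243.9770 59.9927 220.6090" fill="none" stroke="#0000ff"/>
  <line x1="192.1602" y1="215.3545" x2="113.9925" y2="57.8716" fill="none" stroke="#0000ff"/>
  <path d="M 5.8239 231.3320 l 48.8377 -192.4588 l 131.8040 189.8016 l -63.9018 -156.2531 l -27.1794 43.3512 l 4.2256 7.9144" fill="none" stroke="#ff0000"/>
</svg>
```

G21
G90
G0 X47.5398 Y197.0340
M3 S182
G01 X69.9631 Y197.0340 F3427
G01 X69.9631 Y154.1060
G01 X47.5398 Y154.1060
G01 X47.5398 Y197.0340
G0 X101.0939 Y44.1209
M3 S454
G01 X90.0361 Y52.0534 F1826
G01 X71.7498 Y49.8193
G01 X57.8603 Y47.8439
G01 X59.9927 Y56.5527
G0 X192.1602 Y61.8072
M3 S454
G01 X113.9925 Y219.2901 F1826
G0 X5.8239 Y45.8297
M3 S182
G01 X54.6616 Y238.2885 F3427
G01 X186.4656 Y48.4869
G01 X122.5638 Y204.7400
G01 X95.3844 Y161.3888
G01 X99.6100 Y153.4744
M5
G0 X0.0000 Y0.0000

Since the viewBox matches the mm dimensions, user units are millimetres directly. The only transform is the Y-flip y_m = 277.1617 − y_svg.

Shape 1 is a rectangle drawn with `<polygon>`. Its stroke #ff0000 means engrave at S182, F3427. After flipping Y the toolpath is (47.5398,197.0340) → (69.9631,197.0340) → (69.9631,154.1060) → (47.5398,154.1060) → (47.5398,197.0340), returning to the start.

Shape 2 is a cubic bezier drawn with `<path>`. Its stroke #0000ff means score at S454, F1826. After flipping Y the toolpath is (101.0939,44.1209) → (90.0361,52.0534) → (71.7498,49.8193) → (57.8603,47.8439) → (59.9927,56.5527).

Shape 3 is a line segment drawn with `<line>`. Its stroke #0000ff means score at S454, F1826. After flipping Y the toolpath is (192.1602,61.8072) → (113.9925,219.2901).

Shape 4 is a open polyline drawn with `<path>`. Its stroke #ff0000 means engrave at S182, F3427. After flipping Y the toolpath is (5.8239,45.8297) → (54.6616,238.2885) → (186.4656,48.4869) → (122.5638,204.7400) → (95.3844,161.3888) → (99.6100,153.4744).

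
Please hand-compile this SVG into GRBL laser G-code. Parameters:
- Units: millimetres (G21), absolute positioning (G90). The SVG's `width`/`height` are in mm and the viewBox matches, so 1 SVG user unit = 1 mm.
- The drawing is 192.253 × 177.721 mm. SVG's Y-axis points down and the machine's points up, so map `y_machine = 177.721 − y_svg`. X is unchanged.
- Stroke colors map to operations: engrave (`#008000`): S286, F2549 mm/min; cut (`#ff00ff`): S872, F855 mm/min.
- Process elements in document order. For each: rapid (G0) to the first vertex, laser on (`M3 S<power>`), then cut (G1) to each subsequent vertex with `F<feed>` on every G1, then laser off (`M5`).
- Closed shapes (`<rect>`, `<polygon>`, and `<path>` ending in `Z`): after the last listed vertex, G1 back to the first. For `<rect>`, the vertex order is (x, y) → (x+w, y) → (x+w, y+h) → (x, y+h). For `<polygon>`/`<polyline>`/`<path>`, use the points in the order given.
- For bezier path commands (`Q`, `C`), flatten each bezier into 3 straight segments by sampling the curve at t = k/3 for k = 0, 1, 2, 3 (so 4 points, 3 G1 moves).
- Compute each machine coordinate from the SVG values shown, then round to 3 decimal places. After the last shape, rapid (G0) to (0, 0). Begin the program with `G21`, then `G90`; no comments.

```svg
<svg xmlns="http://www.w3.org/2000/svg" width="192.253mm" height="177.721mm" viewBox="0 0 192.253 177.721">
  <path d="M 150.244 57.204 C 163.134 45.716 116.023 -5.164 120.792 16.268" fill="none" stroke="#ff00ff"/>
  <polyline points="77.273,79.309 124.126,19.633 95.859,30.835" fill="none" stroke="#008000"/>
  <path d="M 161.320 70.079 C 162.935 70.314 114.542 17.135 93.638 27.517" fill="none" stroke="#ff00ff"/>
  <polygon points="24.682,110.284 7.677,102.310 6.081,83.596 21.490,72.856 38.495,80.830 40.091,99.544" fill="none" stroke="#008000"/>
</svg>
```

1 u = 1 mm; y_m = 177.721 − y.

[1] `<path>` cubic bezier, #ff00ff→cut S872 F855: (150.244,120.517) → (147.277,140.998) → (129.173,162.918) → (120.792,161.453)

[2] `<polyline>` open polyline, #008000→engrave S286 F2549: (77.273,98.412) → (124.126,158.088) → (95.859,146.886)

[3] `<path>` cubic bezier, #ff00ff→cut S872 F855: (161.320,107.642) → (149.136,120.879) → (120.835,143.731) → (93.638,150.204)

[4] `<polygon>` regular polygon, #008000→engrave S286 F2549: (24.682,67.437) → (7.677,75.411) → (6.081,94.125) → (21.490,104.865) → (38.495,96.891) → (40.091,78.177) → (24.682,67.437) (closed)

G21
G90
G0 X150.244 Y120.517
M3 S872
G1 X147.277 Y140.998 F855
G1 X129.173 Y162.918 F855
G1 X120.792 Y161.453 F855
M5
G0 X77.273 Y98.412
M3 S286
G1 X124.126 Y158.088 F2549
G1 X95.859 Y146.886 F2549
M5
G0 X161.320 Y107.642
M3 S872
G1 X149.136 Y120.879 F855
G1 X120.835 Y143.731 F855
G1 X93.638 Y150.204 F855
M5
G0 X24.682 Y67.437
M3 S286
G1 X7.677 Y75.411 F2549
G1 X6.081 Y94.125 F2549
G1 X21.490 Y104.865 F2549
G1 X38.495 Y96.891 F2549
G1 X40.091 Y78.177 F2549
G1 X24.682 Y67.437 F2549
M5
G0 X0.000 Y0.000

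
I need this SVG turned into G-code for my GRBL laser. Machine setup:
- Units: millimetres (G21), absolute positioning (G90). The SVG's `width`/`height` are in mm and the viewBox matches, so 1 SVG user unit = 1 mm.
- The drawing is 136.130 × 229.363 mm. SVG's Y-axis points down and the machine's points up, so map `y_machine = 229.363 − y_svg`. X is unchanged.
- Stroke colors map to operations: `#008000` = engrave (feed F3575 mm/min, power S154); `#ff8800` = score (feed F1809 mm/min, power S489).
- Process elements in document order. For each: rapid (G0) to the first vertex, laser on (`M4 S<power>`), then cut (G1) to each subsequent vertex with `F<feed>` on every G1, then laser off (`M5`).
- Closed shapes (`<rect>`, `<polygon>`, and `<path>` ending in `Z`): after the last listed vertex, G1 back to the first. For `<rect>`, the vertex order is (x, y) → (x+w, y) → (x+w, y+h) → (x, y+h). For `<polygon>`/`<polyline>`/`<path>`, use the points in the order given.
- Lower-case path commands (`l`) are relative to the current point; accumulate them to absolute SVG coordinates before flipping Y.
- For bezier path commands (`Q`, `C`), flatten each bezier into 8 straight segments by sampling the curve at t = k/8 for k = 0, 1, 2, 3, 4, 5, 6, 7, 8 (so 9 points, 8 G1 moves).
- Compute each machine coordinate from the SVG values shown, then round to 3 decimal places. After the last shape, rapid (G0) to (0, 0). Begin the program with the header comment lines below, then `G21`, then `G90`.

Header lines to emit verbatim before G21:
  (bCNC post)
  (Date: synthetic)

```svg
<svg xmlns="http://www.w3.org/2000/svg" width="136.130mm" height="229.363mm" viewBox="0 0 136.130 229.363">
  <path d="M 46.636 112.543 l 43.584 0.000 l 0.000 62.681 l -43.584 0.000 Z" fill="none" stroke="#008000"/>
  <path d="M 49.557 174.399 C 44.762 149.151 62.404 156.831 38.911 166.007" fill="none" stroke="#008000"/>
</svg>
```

(bCNC post)
(Date: synthetic)
G21
G90
G0 X46.636 Y116.820
M4 S154
G1 X90.220 Y116.820 F3575
G1 X90.220 Y54.139 F3575
G1 X46.636 Y54.139 F3575
G1 X46.636 Y116.820 F3575
M5
G0 X49.557 Y54.964
M4 S154
G1 X48.686 Y62.950 F3575
G1 X49.174 Y68.217 F3575
G1 X50.276 Y71.134 F3575
G1 X51.246 Y72.069 F3575
G1 X51.339 Y71.390 F3575
G1 X49.811 Y69.466 F3575
G1 X45.917 Y66.665 F3575
G1 X38.911 Y63.356 F3575
M5
G0 X0.000 Y0.000

Since the viewBox matches the mm dimensions, user units are millimetres directly. The only transform is the Y-flip y_m = 229.363 − y_svg.

Shape 1 is a rectangle drawn with `<path>`. Its stroke #008000 means engrave at S154, F3575. After flipping Y the toolpath is (46.636,116.820) → (90.220,116.820) → (90.220,54.139) → (46.636,54.139) → (46.636,116.820), returning to the start.

Shape 2 is a cubic bezier drawn with `<path>`. Its stroke #008000 means engrave at S154, F3575. After flipping Y the toolpath is (49.557,54.964) → (48.686,62.950) → (49.174,68.217) → (50.276,71.134) → (51.246,72.069) → (51.339,71.390) → (49.811,69.466) → (45.917,66.665) → (38.911,63.356).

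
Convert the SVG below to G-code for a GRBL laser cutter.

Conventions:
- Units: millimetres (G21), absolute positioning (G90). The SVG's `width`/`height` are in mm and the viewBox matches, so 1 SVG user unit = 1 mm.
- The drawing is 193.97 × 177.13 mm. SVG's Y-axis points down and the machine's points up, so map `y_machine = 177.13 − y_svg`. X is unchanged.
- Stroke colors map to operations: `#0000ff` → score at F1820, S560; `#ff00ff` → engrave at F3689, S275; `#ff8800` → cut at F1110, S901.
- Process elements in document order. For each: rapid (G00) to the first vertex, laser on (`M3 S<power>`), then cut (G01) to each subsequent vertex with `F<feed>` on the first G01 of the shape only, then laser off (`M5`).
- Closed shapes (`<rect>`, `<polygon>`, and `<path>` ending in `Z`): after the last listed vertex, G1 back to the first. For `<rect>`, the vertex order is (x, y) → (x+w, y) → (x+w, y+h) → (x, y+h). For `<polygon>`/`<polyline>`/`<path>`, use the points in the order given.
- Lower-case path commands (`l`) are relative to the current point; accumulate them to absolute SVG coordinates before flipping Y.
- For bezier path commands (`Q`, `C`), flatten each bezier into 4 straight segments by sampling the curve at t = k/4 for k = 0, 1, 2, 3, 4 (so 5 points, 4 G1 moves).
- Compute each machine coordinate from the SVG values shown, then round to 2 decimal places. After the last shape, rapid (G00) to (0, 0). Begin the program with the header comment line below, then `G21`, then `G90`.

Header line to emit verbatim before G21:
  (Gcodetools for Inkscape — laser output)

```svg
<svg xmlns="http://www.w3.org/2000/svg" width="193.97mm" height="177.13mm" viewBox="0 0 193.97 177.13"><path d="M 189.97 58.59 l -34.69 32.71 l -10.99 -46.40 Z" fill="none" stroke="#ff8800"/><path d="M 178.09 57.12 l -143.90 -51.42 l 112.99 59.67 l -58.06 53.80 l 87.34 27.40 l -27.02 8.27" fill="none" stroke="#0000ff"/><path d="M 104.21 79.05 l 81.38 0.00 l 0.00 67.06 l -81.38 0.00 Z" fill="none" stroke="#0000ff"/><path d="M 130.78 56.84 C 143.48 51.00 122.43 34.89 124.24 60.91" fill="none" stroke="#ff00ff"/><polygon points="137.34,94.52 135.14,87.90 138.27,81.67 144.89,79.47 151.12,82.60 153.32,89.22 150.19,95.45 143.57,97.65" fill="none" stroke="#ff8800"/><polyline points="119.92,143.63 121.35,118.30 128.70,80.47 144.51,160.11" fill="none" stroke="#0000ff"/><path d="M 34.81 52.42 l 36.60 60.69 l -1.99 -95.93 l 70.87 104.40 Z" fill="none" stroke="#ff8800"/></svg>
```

1 u = 1 mm; y_m = 177.13 − y.

[1] `<path>` regular polygon, #ff8800→cut S901 F1110: (189.97,118.54) → (155.28,85.83) → (144.29,132.23) → (189.97,118.54) (closed)

[2] `<path>` open polyline, #0000ff→score S560 F1820: (178.09,120.01) → (34.19,171.43) → (147.18,111.76) → (89.12,57.96) → (176.46,30.56) → (149.44,22.29)

[3] `<path>` rectangle, #0000ff→score S560 F1820: (104.21,98.08) → (185.59,98.08) → (185.59,31.02) → (104.21,31.02) → (104.21,98.08) (closed)

[4] `<path>` cubic bezier, #ff00ff→engrave S275 F3689: (130.78,120.29) → (134.86,125.78) → (131.59,130.20) → (126.28,128.65) → (124.24,116.22)

[5] `<polygon>` regular polygon, #ff8800→cut S901 F1110: (137.34,82.61) → (135.14,89.23) → (138.27,95.46) → (144.89,97.66) → (151.12,94.53) → (153.32,87.91) → (150.19,81.68) → (143.57,79.48) → (137.34,82.61) (closed)

[6] `<polyline>` open polyline, #0000ff→score S560 F1820: (119.92,33.50) → (121.35,58.83) → (128.70,96.66) → (144.51,17.02)

[7] `<path>` closed polygon, #ff8800→cut S901 F1110: (34.81,124.71) → (71.41,64.02) → (69.42,159.95) → (140.29,55.55) → (34.81,124.71) (closed)

(Gcodetools for Inkscape — laser output)
G21
G90
G00 X189.97 Y118.54
M3 S901
G01 X155.28 Y85.83 F1110
G01 X144.29 Y132.23
G01 X189.97 Y118.54
M5
G00 X178.09 Y120.01
M3 S560
G01 X34.19 Y171.43 F1820
G01 X147.18 Y111.76
G01 X89.12 Y57.96
G01 X176.46 Y30.56
G01 X149.44 Y22.29
M5
G00 X104.21 Y98.08
M3 S560
G01 X185.59 Y98.08 F1820
G01 X185.59 Y31.02
G01 X104.21 Y31.02
G01 X104.21 Y98.08
M5
G00 X130.78 Y120.29
M3 S275
G01 X134.86 Y125.78 F3689
G01 X131.59 Y130.20
G01 X126.28 Y128.65
G01 X124.24 Y116.22
M5
G00 X137.34 Y82.61
M3 S901
G01 X135.14 Y89.23 F1110
G01 X138.27 Y95.46
G01 X144.89 Y97.66
G01 X151.12 Y94.53
G01 X153.32 Y87.91
G01 X150.19 Y81.68
G01 X143.57 Y79.48
G01 X137.34 Y82.61
M5
G00 X119.92 Y33.50
M3 S560
G01 X121.35 Y58.83 F1820
G01 X128.70 Y96.66
G01 X144.51 Y17.02
M5
G00 X34.81 Y124.71
M3 S901
G01 X71.41 Y64.02 F1110
G01 X69.42 Y159.95
G01 X140.29 Y55.55
G01 X34.81 Y124.71
M5
G00 X0.00 Y0.00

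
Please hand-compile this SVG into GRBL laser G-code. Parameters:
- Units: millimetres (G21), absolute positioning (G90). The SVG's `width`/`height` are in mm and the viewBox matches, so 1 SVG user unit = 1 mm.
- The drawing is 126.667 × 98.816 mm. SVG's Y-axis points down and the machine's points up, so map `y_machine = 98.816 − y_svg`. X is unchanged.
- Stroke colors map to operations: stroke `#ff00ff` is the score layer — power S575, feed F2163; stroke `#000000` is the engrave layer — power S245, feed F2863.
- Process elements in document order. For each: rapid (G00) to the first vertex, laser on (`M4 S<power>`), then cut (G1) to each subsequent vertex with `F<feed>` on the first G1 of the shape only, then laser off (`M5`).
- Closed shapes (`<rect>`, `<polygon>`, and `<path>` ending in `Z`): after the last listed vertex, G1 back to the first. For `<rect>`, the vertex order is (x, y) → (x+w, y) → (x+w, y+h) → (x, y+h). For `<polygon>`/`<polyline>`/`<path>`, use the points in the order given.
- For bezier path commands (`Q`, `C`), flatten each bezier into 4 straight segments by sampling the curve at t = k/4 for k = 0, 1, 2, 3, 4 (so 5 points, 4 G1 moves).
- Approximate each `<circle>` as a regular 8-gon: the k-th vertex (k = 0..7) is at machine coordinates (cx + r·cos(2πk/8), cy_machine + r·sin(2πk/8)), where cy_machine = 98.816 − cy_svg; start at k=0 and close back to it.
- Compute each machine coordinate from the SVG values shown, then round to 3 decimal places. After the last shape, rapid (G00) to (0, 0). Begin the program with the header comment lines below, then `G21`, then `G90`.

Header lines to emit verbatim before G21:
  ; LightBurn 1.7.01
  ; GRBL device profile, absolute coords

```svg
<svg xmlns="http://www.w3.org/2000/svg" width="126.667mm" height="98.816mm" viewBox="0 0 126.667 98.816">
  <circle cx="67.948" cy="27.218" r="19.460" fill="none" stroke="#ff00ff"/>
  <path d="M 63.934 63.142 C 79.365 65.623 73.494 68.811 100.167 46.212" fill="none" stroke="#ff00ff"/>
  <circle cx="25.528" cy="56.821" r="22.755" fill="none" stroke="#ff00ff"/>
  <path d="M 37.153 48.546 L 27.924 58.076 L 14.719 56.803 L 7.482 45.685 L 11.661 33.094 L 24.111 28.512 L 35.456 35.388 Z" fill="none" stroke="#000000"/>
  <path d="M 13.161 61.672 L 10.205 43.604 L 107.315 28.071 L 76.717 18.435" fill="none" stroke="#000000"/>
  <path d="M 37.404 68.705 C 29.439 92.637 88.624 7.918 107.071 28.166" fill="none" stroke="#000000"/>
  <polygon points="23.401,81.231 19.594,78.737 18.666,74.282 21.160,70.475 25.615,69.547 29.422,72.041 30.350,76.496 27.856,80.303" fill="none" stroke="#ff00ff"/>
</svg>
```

viewBox `0 0 126.667 98.816` with mm width/height → 1 unit = 1 mm. Flip: y_m = 98.816 − y_svg.

**Shape 1** — `<circle>` circle, stroke `#ff00ff` → score (S575, F2163). Machine vertices: (87.408,71.598) → (81.708,85.358) → (67.948,91.058) → (54.188,85.358) → (48.488,71.598) → (54.188,57.838) → (67.948,52.138) → (81.708,57.838) → (87.408,71.598). Closed: final G1 returns to the first vertex.

**Shape 2** — `<path>` cubic bezier, stroke `#ff00ff` → score (S575, F2163). Control points (SVG): P0=(63.934,63.142), P1=(79.365,65.623), P2=(73.494,68.811), P3=(100.167,46.212); sampled at t=k/4. Machine vertices: (63.934,35.674) → (72.354,34.095) → (77.835,34.734) → (85.423,40.076) → (100.167,52.604). Open path.

**Shape 3** — `<circle>` circle, stroke `#ff00ff` → score (S575, F2163). Machine vertices: (48.283,41.995) → (41.618,58.085) → (25.528,64.750) → (9.438,58.085) → (2.773,41.995) → (9.438,25.905) → (25.528,19.240) → (41.618,25.905) → (48.283,41.995). Closed: final G1 returns to the first vertex.

**Shape 4** — `<path>` regular polygon, stroke `#000000` → engrave (S245, F2863). Machine vertices: (37.153,50.270) → (27.924,40.740) → (14.719,42.013) → (7.482,53.131) → (11.661,65.722) → (24.111,70.304) → (35.456,63.428) → (37.153,50.270). Closed: final G1 returns to the first vertex.

**Shape 5** — `<path>` open polyline, stroke `#000000` → engrave (S245, F2863). Machine vertices: (13.161,37.144) → (10.205,55.212) → (107.315,70.745) → (76.717,80.381). Open path.

**Shape 6** — `<path>` cubic bezier, stroke `#000000` → engrave (S245, F2863). Control points (SVG): P0=(37.404,68.705), P1=(29.439,92.637), P2=(88.624,7.918), P3=(107.071,28.166); sampled at t=k/4. Machine vertices: (37.404,30.111) → (42.335,29.196) → (62.333,48.999) → (87.283,69.492) → (107.071,70.650). Open path.

**Shape 7** — `<polygon>` regular polygon, stroke `#ff00ff` → score (S575, F2163). Machine vertices: (23.401,17.585) → (19.594,20.079) → (18.666,24.534) → (21.160,28.341) → (25.615,29.269) → (29.422,26.775) → (30.350,22.320) → (27.856,18.513) → (23.401,17.585). Closed: final G1 returns to the first vertex.

; LightBurn 1.7.01
; GRBL device profile, absolute coords
G21
G90
G00 X87.408 Y71.598
M4 S575
G1 X81.708 Y85.358 F2163
G1 X67.948 Y91.058
G1 X54.188 Y85.358
G1 X48.488 Y71.598
G1 X54.188 Y57.838
G1 X67.948 Y52.138
G1 X81.708 Y57.838
G1 X87.408 Y71.598
M5
G00 X63.934 Y35.674
M4 S575
G1 X72.354 Y34.095 F2163
G1 X77.835 Y34.734
G1 X85.423 Y40.076
G1 X100.167 Y52.604
M5
G00 X48.283 Y41.995
M4 S575
G1 X41.618 Y58.085 F2163
G1 X25.528 Y64.750
G1 X9.438 Y58.085
G1 X2.773 Y41.995
G1 X9.438 Y25.905
G1 X25.528 Y19.240
G1 X41.618 Y25.905
G1 X48.283 Y41.995
M5
G00 X37.153 Y50.270
M4 S245
G1 X27.924 Y40.740 F2863
G1 X14.719 Y42.013
G1 X7.482 Y53.131
G1 X11.661 Y65.722
G1 X24.111 Y70.304
G1 X35.456 Y63.428
G1 X37.153 Y50.270
M5
G00 X13.161 Y37.144
M4 S245
G1 X10.205 Y55.212 F2863
G1 X107.315 Y70.745
G1 X76.717 Y80.381
M5
G00 X37.404 Y30.111
M4 S245
G1 X42.335 Y29.196 F2863
G1 X62.333 Y48.999
G1 X87.283 Y69.492
G1 X107.071 Y70.650
M5
G00 X23.401 Y17.585
M4 S575
G1 X19.594 Y20.079 F2163
G1 X18.666 Y24.534
G1 X21.160 Y28.341
G1 X25.615 Y29.269
G1 X29.422 Y26.775
G1 X30.350 Y22.320
G1 X27.856 Y18.513
G1 X23.401 Y17.585
M5
G00 X0.000 Y0.000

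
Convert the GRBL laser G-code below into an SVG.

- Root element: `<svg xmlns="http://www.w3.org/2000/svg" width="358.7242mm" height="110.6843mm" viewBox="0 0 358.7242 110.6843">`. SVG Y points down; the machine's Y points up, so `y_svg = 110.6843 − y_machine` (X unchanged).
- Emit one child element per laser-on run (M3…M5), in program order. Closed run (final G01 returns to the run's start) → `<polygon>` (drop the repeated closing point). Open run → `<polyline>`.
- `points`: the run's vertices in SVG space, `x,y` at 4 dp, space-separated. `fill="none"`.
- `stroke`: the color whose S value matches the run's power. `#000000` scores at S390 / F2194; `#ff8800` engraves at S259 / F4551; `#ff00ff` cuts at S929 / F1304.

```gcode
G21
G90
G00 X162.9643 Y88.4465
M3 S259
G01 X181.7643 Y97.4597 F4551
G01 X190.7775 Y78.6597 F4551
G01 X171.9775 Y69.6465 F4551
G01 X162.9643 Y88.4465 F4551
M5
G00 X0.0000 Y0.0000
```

<svg xmlns="http://www.w3.org/2000/svg" width="358.7242mm" height="110.6843mm" viewBox="0 0 358.7242 110.6843">
  <polygon points="162.9643,22.2378 181.7643,13.2246 190.7775,32.0246 171.9775,41.0378" fill="none" stroke="#ff8800"/>
</svg>

y_svg = 110.6843 − y_m. Every run uses S259, so all elements get stroke `#ff8800` (engrave).

[1] closed run; points: 162.9643,22.2378 181.7643,13.2246 190.7775,32.0246 171.9775,41.0378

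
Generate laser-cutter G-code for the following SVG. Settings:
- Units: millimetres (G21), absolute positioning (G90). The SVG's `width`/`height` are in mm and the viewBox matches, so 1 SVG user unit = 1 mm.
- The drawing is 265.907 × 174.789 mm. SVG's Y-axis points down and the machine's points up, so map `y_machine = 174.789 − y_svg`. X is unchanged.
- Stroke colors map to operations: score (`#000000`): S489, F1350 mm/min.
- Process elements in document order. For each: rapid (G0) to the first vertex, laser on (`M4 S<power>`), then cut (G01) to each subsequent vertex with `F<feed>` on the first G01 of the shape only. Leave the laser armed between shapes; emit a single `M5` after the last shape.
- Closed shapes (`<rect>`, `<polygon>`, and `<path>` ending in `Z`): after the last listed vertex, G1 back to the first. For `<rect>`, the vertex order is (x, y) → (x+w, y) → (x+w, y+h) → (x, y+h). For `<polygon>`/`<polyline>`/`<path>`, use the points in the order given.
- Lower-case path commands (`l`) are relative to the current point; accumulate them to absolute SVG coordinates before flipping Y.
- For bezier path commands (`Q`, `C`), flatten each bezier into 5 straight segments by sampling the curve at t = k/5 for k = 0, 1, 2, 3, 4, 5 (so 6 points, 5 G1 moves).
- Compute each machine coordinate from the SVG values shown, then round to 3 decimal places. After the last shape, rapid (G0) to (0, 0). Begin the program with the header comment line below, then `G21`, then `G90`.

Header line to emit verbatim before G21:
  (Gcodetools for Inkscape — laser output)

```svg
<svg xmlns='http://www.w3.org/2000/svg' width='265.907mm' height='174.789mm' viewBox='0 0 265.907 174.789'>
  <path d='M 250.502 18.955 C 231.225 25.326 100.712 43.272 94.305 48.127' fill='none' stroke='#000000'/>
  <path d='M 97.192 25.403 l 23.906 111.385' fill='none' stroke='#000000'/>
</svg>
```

viewBox `0 0 265.907 174.789` with mm width/height → 1 unit = 1 mm. Flip: y_m = 174.789 − y_svg.

**Shape 1** — `<path>` cubic bezier, stroke `#000000` → score (S489, F1350). Control points (SVG): P0=(250.502,18.955), P1=(231.225,25.326), P2=(100.712,43.272), P3=(94.305,48.127); sampled at t=k/5. Machine vertices: (250.502,155.834) → (227.470,150.820) → (189.038,144.211) → (146.502,137.193) → (111.159,130.949) → (94.305,126.662). Open path.

**Shape 2** — `<path>` line segment, stroke `#000000` → score (S489, F1350). Machine vertices: (97.192,149.386) → (121.098,38.001). Open path.

(Gcodetools for Inkscape — laser output)
G21
G90
G0 X250.502 Y155.834
M4 S489
G01 X227.470 Y150.820 F1350
G01 X189.038 Y144.211
G01 X146.502 Y137.193
G01 X111.159 Y130.949
G01 X94.305 Y126.662
G0 X97.192 Y149.386
M4 S489
G01 X121.098 Y38.001 F1350
M5
G0 X0.000 Y0.000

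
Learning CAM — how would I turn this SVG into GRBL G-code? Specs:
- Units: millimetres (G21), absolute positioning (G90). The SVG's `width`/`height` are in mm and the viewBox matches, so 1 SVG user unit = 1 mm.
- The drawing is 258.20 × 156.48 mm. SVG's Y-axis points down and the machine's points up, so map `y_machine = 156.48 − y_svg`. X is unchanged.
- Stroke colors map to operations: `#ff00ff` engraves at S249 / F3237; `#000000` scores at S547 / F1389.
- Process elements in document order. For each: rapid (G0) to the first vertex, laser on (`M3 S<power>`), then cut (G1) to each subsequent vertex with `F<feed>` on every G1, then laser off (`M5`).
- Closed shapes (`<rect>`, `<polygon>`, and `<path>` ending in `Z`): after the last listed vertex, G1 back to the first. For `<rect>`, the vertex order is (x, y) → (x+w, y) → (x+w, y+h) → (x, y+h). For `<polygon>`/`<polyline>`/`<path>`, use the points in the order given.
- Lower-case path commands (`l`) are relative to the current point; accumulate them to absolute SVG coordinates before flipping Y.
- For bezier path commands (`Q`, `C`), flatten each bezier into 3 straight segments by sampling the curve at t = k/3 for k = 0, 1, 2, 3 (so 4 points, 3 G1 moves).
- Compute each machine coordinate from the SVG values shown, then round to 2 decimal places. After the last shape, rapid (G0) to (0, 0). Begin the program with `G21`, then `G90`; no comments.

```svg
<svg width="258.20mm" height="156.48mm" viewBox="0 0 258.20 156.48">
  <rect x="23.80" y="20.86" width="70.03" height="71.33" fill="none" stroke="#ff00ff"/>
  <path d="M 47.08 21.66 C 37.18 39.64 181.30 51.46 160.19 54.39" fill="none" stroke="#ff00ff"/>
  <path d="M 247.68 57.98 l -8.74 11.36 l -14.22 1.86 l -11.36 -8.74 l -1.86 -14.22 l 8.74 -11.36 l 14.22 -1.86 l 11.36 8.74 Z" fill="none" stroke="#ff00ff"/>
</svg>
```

Since the viewBox matches the mm dimensions, user units are millimetres directly. The only transform is the Y-flip y_m = 156.48 − y_svg.

Shape 1 is a rectangle drawn with `<rect>`. Its stroke #ff00ff means engrave at S249, F3237. After flipping Y the toolpath is (23.80,135.62) → (93.83,135.62) → (93.83,64.29) → (23.80,64.29) → (23.80,135.62), returning to the start.

Shape 2 is a cubic bezier drawn with `<path>`. Its stroke #ff00ff means engrave at S249, F3237. After flipping Y the toolpath is (47.08,134.82) → (76.70,118.99) → (138.05,107.88) → (160.19,102.09).

Shape 3 is a regular polygon drawn with `<path>`. Its stroke #ff00ff means engrave at S249, F3237. After flipping Y the toolpath is (247.68,98.50) → (238.94,87.14) → (224.72,85.28) → (213.36,94.02) → (211.50,108.24) → (220.24,119.60) → (234.46,121.46) → (245.82,112.72) → (247.68,98.50), returning to the start.

G21
G90
G0 X23.80 Y135.62
M3 S249
G1 X93.83 Y135.62 F3237
G1 X93.83 Y64.29 F3237
G1 X23.80 Y64.29 F3237
G1 X23.80 Y135.62 F3237
M5
G0 X47.08 Y134.82
M3 S249
G1 X76.70 Y118.99 F3237
G1 X138.05 Y107.88 F3237
G1 X160.19 Y102.09 F3237
M5
G0 X247.68 Y98.50
M3 S249
G1 X238.94 Y87.14 F3237
G1 X224.72 Y85.28 F3237
G1 X213.36 Y94.02 F3237
G1 X211.50 Y108.24 F3237
G1 X220.24 Y119.60 F3237
G1 X234.46 Y121.46 F3237
G1 X245.82 Y112.72 F3237
G1 X247.68 Y98.50 F3237
M5
G0 X0.00 Y0.00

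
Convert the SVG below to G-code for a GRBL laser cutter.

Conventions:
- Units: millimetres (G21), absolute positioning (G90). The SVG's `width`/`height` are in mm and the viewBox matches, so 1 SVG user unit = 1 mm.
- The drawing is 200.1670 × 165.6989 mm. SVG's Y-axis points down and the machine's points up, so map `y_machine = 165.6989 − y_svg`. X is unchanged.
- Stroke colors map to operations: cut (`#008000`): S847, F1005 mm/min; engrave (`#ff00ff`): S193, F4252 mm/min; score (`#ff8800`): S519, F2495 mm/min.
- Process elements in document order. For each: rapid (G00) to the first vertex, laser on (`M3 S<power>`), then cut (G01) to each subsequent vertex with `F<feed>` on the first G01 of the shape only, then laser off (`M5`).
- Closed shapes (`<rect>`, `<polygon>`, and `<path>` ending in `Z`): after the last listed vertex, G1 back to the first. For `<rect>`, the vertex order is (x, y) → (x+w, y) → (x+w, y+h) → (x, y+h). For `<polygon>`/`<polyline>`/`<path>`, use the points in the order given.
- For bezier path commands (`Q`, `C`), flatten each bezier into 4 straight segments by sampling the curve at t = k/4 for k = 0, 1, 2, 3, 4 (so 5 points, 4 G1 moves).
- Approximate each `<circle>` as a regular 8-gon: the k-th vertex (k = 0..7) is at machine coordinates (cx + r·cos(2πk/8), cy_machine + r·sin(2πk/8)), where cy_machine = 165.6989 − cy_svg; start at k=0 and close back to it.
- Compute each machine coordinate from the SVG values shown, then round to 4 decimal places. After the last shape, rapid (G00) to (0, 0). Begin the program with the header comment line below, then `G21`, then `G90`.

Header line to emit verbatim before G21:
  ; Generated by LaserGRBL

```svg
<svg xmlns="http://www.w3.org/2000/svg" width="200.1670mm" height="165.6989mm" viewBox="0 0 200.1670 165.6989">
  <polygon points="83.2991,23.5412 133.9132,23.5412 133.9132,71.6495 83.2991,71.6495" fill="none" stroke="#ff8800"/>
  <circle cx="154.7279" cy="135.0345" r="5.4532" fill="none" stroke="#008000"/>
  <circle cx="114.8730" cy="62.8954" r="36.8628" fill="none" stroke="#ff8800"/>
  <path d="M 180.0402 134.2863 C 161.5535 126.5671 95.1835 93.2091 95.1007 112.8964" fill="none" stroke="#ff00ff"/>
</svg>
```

Since the viewBox matches the mm dimensions, user units are millimetres directly. The only transform is the Y-flip y_m = 165.6989 − y_svg.

Shape 1 is a rectangle drawn with `<polygon>`. Its stroke #ff8800 means score at S519, F2495. After flipping Y the toolpath is (83.2991,142.1577) → (133.9132,142.1577) → (133.9132,94.0494) → (83.2991,94.0494) → (83.2991,142.1577), returning to the start.

Shape 2 is a circle drawn with `<circle>`. Its stroke #008000 means cut at S847, F1005. After flipping Y the toolpath is (160.1811,30.6644) → (158.5839,34.5204) → (154.7279,36.1176) → (150.8719,34.5204) → (149.2747,30.6644) → (150.8719,26.8084) → (154.7279,25.2112) → (158.5839,26.8084) → (160.1811,30.6644), returning to the start.

Shape 3 is a circle drawn with `<circle>`. Its stroke #ff8800 means score at S519, F2495. After flipping Y the toolpath is (151.7358,102.8035) → (140.9389,128.8694) → (114.8730,139.6663) → (88.8071,128.8694) → (78.0102,102.8035) → (88.8071,76.7376) → (114.8730,65.9407) → (140.9389,76.7376) → (151.7358,102.8035), returning to the start.

Shape 4 is a cubic bezier drawn with `<path>`. Its stroke #ff00ff means engrave at S193, F4252. After flipping Y the toolpath is (180.0402,31.4126) → (158.9810,40.7798) → (130.6690,52.3850) → (105.8077,58.8514) → (95.1007,52.8025).

; Generated by LaserGRBL
G21
G90
G00 X83.2991 Y142.1577
M3 S519
G01 X133.9132 Y142.1577 F2495
G01 X133.9132 Y94.0494
G01 X83.2991 Y94.0494
G01 X83.2991 Y142.1577
M5
G00 X160.1811 Y30.6644
M3 S847
G01 X158.5839 Y34.5204 F1005
G01 X154.7279 Y36.1176
G01 X150.8719 Y34.5204
G01 X149.2747 Y30.6644
G01 X150.8719 Y26.8084
G01 X154.7279 Y25.2112
G01 X158.5839 Y26.8084
G01 X160.1811 Y30.6644
M5
G00 X151.7358 Y102.8035
M3 S519
G01 X140.9389 Y128.8694 F2495
G01 X114.8730 Y139.6663
G01 X88.8071 Y128.8694
G01 X78.0102 Y102.8035
G01 X88.8071 Y76.7376
G01 X114.8730 Y65.9407
G01 X140.9389 Y76.7376
G01 X151.7358 Y102.8035
M5
G00 X180.0402 Y31.4126
M3 S193
G01 X158.9810 Y40.7798 F4252
G01 X130.6690 Y52.3850
G01 X105.8077 Y58.8514
G01 X95.1007 Y52.8025
M5
G00 X0.0000 Y0.0000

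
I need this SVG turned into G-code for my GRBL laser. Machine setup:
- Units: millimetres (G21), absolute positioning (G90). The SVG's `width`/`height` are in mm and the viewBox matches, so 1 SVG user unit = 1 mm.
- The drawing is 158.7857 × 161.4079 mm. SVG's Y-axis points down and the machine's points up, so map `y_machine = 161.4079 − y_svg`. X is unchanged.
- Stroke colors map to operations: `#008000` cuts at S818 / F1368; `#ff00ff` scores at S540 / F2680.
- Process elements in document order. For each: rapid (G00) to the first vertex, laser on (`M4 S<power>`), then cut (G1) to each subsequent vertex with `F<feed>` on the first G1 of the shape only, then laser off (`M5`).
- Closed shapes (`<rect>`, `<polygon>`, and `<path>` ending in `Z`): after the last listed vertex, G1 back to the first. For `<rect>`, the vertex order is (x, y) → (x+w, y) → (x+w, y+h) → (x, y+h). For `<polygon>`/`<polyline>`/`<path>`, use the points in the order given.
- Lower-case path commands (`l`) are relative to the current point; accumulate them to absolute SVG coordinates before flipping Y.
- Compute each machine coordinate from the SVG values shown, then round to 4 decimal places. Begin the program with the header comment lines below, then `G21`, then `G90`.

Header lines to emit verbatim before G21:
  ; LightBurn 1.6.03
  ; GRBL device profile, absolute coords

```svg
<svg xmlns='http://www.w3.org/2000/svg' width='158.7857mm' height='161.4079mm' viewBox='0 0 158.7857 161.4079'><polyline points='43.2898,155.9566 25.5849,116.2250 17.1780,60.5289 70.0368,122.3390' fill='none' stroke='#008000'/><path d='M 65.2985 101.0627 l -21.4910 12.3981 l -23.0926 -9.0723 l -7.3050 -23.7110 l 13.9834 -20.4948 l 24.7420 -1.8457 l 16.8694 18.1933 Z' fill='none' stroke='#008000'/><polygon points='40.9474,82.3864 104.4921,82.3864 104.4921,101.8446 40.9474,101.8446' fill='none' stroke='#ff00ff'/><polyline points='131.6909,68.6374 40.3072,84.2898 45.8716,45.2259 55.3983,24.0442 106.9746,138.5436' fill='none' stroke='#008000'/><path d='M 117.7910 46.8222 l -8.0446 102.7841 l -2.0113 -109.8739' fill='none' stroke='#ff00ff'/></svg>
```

viewBox `0 0 158.7857 161.4079` with mm width/height → 1 unit = 1 mm. Flip: y_m = 161.4079 − y_svg.

**Shape 1** — `<polyline>` open polyline, stroke `#008000` → cut (S818, F1368). Machine vertices: (43.2898,5.4513) → (25.5849,45.1829) → (17.1780,100.8790) → (70.0368,39.0689). Open path.

**Shape 2** — `<path>` regular polygon, stroke `#008000` → cut (S818, F1368). Machine vertices: (65.2985,60.3452) → (43.8075,47.9471) → (20.7149,57.0194) → (13.4099,80.7304) → (27.3933,101.2252) → (52.1353,103.0709) → (69.0047,84.8776) → (65.2985,60.3452). Closed: final G1 returns to the first vertex.

**Shape 3** — `<polygon>` rectangle, stroke `#ff00ff` → score (S540, F2680). Machine vertices: (40.9474,79.0215) → (104.4921,79.0215) → (104.4921,59.5633) → (40.9474,59.5633) → (40.9474,79.0215). Closed: final G1 returns to the first vertex.

**Shape 4** — `<polyline>` open polyline, stroke `#008000` → cut (S818, F1368). Machine vertices: (131.6909,92.7705) → (40.3072,77.1181) → (45.8716,116.1820) → (55.3983,137.3637) → (106.9746,22.8643). Open path.

**Shape 5** — `<path>` open polyline, stroke `#ff00ff` → score (S540, F2680). Machine vertices: (117.7910,114.5857) → (109.7464,11.8016) → (107.7351,121.6755). Open path.

; LightBurn 1.6.03
; GRBL device profile, absolute coords
G21
G90
G00 X43.2898 Y5.4513
M4 S818
G1 X25.5849 Y45.1829 F1368
G1 X17.1780 Y100.8790
G1 X70.0368 Y39.0689
M5
G00 X65.2985 Y60.3452
M4 S818
G1 X43.8075 Y47.9471 F1368
G1 X20.7149 Y57.0194
G1 X13.4099 Y80.7304
G1 X27.3933 Y101.2252
G1 X52.1353 Y103.0709
G1 X69.0047 Y84.8776
G1 X65.2985 Y60.3452
M5
G00 X40.9474 Y79.0215
M4 S540
G1 X104.4921 Y79.0215 F2680
G1 X104.4921 Y59.5633
G1 X40.9474 Y59.5633
G1 X40.9474 Y79.0215
M5
G00 X131.6909 Y92.7705
M4 S818
G1 X40.3072 Y77.1181 F1368
G1 X45.8716 Y116.1820
G1 X55.3983 Y137.3637
G1 X106.9746 Y22.8643
M5
G00 X117.7910 Y114.5857
M4 S540
G1 X109.7464 Y11.8016 F2680
G1 X107.7351 Y121.6755
M5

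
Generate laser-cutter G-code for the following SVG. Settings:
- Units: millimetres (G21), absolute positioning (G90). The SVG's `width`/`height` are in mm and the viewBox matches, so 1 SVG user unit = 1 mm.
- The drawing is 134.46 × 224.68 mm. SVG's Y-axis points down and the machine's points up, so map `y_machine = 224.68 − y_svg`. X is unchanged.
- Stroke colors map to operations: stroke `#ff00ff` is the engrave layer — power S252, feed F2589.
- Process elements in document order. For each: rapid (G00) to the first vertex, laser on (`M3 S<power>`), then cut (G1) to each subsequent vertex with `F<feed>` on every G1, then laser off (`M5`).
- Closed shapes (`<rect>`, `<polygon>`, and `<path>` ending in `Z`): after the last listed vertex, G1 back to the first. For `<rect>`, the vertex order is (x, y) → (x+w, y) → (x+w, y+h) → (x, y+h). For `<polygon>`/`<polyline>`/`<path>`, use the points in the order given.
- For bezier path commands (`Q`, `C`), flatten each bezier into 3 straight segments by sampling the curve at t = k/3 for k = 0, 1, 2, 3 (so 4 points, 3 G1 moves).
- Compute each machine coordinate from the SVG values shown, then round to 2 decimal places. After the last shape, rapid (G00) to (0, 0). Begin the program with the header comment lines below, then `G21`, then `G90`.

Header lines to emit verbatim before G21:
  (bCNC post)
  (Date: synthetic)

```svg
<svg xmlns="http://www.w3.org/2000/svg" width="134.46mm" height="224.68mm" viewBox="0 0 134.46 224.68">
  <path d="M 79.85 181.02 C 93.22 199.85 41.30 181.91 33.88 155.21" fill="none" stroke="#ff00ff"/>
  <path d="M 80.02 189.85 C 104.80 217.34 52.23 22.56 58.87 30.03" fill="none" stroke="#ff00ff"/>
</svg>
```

(bCNC post)
(Date: synthetic)
G21
G90
G00 X79.85 Y43.66
M3 S252
G1 X75.52 Y36.05 F2589
G1 X52.07 Y46.73 F2589
G1 X33.88 Y69.47 F2589
M5
G00 X80.02 Y34.83
M3 S252
G1 X84.07 Y65.71 F2589
G1 X66.91 Y150.43 F2589
G1 X58.87 Y194.65 F2589
M5
G00 X0.00 Y0.00

1 u = 1 mm; y_m = 224.68 − y.

[1] `<path>` cubic bezier, #ff00ff→engrave S252 F2589: (79.85,43.66) → (75.52,36.05) → (52.07,46.73) → (33.88,69.47)

[2] `<path>` cubic bezier, #ff00ff→engrave S252 F2589: (80.02,34.83) → (84.07,65.71) → (66.91,150.43) → (58.87,194.65)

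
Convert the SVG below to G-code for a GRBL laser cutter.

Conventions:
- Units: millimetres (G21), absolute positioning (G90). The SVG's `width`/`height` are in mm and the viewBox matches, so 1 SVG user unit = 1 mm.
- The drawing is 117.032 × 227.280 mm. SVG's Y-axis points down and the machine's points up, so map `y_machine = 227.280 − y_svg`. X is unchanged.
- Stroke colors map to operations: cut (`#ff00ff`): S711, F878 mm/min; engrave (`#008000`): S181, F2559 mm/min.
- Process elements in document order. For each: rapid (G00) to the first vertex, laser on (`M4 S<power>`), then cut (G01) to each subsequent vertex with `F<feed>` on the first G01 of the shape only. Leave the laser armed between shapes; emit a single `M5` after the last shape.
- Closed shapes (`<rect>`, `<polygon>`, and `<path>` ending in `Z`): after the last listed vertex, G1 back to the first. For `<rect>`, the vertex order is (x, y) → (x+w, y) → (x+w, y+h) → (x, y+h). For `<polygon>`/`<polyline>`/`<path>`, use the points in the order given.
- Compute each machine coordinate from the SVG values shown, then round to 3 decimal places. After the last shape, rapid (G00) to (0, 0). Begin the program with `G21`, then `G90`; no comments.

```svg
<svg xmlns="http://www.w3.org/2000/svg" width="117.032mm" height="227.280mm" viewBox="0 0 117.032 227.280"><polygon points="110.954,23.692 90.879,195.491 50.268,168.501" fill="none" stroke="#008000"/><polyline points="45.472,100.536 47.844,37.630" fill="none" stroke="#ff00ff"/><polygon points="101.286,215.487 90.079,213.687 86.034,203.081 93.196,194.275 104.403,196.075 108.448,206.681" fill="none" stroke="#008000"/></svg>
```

Since the viewBox matches the mm dimensions, user units are millimetres directly. The only transform is the Y-flip y_m = 227.280 − y_svg.

Shape 1 is a closed polygon drawn with `<polygon>`. Its stroke #008000 means engrave at S181, F2559. After flipping Y the toolpath is (110.954,203.588) → (90.879,31.789) → (50.268,58.779) → (110.954,203.588), returning to the start.

Shape 2 is a line segment drawn with `<polyline>`. Its stroke #ff00ff means cut at S711, F878. After flipping Y the toolpath is (45.472,126.744) → (47.844,189.650).

Shape 3 is a regular polygon drawn with `<polygon>`. Its stroke #008000 means engrave at S181, F2559. After flipping Y the toolpath is (101.286,11.793) → (90.079,13.593) → (86.034,24.199) → (93.196,33.005) → (104.403,31.205) → (108.448,20.599) → (101.286,11.793), returning to the start.

G21
G90
G00 X110.954 Y203.588
M4 S181
G01 X90.879 Y31.789 F2559
G01 X50.268 Y58.779
G01 X110.954 Y203.588
G00 X45.472 Y126.744
M4 S711
G01 X47.844 Y189.650 F878
G00 X101.286 Y11.793
M4 S181
G01 X90.079 Y13.593 F2559
G01 X86.034 Y24.199
G01 X93.196 Y33.005
G01 X104.403 Y31.205
G01 X108.448 Y20.599
G01 X101.286 Y11.793
M5
G00 X0.000 Y0.000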